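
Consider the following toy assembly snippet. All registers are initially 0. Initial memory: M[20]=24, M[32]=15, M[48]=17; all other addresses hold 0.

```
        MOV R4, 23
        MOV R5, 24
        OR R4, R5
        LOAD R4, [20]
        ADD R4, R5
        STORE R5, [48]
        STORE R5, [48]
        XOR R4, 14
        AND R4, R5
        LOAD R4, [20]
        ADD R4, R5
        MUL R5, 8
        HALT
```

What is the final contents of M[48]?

24

after MOV R4, 23: R4=23
after MOV R5, 24: R5=24
after OR R4, R5: R4=23|24=31
after LOAD R4, [20]: R4=M[20]=24
after ADD R4, R5: R4=24+24=48
STORE R5, [48] → M[48]=24
STORE R5, [48] → M[48]=24
after XOR R4, 14: R4=48^14=62
after AND R4, R5: R4=62&24=24
after LOAD R4, [20]: R4=M[20]=24
after ADD R4, R5: R4=24+24=48
after MUL R5, 8: R5=24*8=192
halt.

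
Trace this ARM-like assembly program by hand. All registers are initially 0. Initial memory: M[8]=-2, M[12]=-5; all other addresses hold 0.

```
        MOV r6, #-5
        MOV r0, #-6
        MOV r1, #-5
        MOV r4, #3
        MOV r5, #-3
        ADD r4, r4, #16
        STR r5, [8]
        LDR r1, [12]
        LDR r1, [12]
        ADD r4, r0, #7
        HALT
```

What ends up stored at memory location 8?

-3

MOV r6, #-5 → r6=-5
MOV r0, #-6 → r0=-6
MOV r1, #-5 → r1=-5
MOV r4, #3 → r4=3
MOV r5, #-3 → r5=-3
ADD r4, r4, #16 → r4=3+16=19
STR r5, [8] → M[8]=-3
LDR r1, [12] → r1=M[12]=-5
LDR r1, [12] → r1=M[12]=-5
ADD r4, r0, #7 → r4=(-6)+7=1
halt.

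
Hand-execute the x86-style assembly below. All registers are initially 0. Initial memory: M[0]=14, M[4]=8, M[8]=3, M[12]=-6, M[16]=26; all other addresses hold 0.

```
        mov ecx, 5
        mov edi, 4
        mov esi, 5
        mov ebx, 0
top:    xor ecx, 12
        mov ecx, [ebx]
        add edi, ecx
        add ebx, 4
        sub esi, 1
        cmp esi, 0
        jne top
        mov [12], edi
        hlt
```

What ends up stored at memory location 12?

ecx=5
edi=4
esi=5
ebx=0
ecx=5^12=9
ecx=M[0]=14
edi=4+14=18
ebx=0+4=4
esi=5-1=4
cmp esi, 0  (cmp 4,0)
jne top: taken
ecx=14^12=2
ecx=M[4]=8
edi=18+8=26
ebx=4+4=8
esi=4-1=3
cmp esi, 0  (cmp 3,0)
jne top: taken
ecx=8^12=4
ecx=M[8]=3
edi=26+3=29
ebx=8+4=12
esi=3-1=2
cmp esi, 0  (cmp 2,0)
jne top: taken
ecx=3^12=15
ecx=M[12]=-6
edi=29+(-6)=23
ebx=12+4=16
esi=2-1=1
cmp esi, 0  (cmp 1,0)
jne top: taken
ecx=(-6)^12=-10
ecx=M[16]=26
edi=23+26=49
ebx=16+4=20
esi=1-1=0
cmp esi, 0  (cmp 0,0)
jne top: not taken
mov [12], edi → M[12]=49
halt.

49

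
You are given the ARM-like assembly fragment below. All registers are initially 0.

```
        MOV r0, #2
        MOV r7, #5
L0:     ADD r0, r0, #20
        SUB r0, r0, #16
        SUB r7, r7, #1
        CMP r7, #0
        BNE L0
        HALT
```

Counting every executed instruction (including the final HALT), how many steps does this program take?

after MOV r0, #2: r0=2
after MOV r7, #5: r7=5
after ADD r0, r0, #20: r0=2+20=22
after SUB r0, r0, #16: r0=22-16=6
after SUB r7, r7, #1: r7=5-1=4
CMP r7, #0  (cmp 4,0)
BNE L0: taken
after ADD r0, r0, #20: r0=6+20=26
after SUB r0, r0, #16: r0=26-16=10
after SUB r7, r7, #1: r7=4-1=3
CMP r7, #0  (cmp 3,0)
BNE L0: taken
after ADD r0, r0, #20: r0=10+20=30
after SUB r0, r0, #16: r0=30-16=14
after SUB r7, r7, #1: r7=3-1=2
CMP r7, #0  (cmp 2,0)
BNE L0: taken
after ADD r0, r0, #20: r0=14+20=34
after SUB r0, r0, #16: r0=34-16=18
after SUB r7, r7, #1: r7=2-1=1
CMP r7, #0  (cmp 1,0)
BNE L0: taken
after ADD r0, r0, #20: r0=18+20=38
after SUB r0, r0, #16: r0=38-16=22
after SUB r7, r7, #1: r7=1-1=0
CMP r7, #0  (cmp 0,0)
BNE L0: not taken
halt.
Total executed instructions: 28.

28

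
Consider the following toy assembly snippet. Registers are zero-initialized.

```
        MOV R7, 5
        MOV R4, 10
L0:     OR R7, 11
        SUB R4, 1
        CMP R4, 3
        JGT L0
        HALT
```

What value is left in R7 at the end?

15

R7=5
R4=10
R7=5|11=15
R4=10-1=9
CMP R4, 3  (cmp 9,3)
JGT L0: taken
R7=15|11=15
R4=9-1=8
CMP R4, 3  (cmp 8,3)
JGT L0: taken
R7=15|11=15
R4=8-1=7
CMP R4, 3  (cmp 7,3)
JGT L0: taken
R7=15|11=15
R4=7-1=6
CMP R4, 3  (cmp 6,3)
JGT L0: taken
R7=15|11=15
R4=6-1=5
CMP R4, 3  (cmp 5,3)
JGT L0: taken
R7=15|11=15
R4=5-1=4
CMP R4, 3  (cmp 4,3)
JGT L0: taken
R7=15|11=15
R4=4-1=3
CMP R4, 3  (cmp 3,3)
JGT L0: not taken
halt.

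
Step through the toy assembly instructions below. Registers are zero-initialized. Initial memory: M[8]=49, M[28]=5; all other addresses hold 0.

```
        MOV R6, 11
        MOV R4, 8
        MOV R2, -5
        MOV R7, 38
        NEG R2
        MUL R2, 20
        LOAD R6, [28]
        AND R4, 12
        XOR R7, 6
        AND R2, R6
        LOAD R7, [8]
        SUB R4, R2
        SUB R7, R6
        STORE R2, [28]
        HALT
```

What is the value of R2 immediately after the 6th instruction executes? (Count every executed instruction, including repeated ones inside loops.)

100

MOV R6, 11 → R6=11
MOV R4, 8 → R4=8
MOV R2, -5 → R2=-5
MOV R7, 38 → R7=38
NEG R2 → R2=-(-5)=5
MUL R2, 20 → R2=5*20=100
After step 6: R2 = 100.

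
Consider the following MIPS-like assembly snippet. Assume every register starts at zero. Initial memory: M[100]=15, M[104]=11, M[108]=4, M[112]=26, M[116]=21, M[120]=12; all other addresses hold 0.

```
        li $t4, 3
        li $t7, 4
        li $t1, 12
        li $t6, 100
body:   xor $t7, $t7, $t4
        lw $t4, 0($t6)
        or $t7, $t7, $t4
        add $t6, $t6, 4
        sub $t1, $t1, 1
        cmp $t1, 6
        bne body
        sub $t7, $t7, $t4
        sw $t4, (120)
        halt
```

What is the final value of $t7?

0

after li $t4, 3: $t4=3
after li $t7, 4: $t7=4
after li $t1, 12: $t1=12
after li $t6, 100: $t6=100
after xor $t7, $t7, $t4: $t7=4^3=7
after lw $t4, 0($t6): $t4=M[100]=15
after or $t7, $t7, $t4: $t7=7|15=15
after add $t6, $t6, 4: $t6=100+4=104
after sub $t1, $t1, 1: $t1=12-1=11
cmp $t1, 6  (cmp 11,6)
bne body: taken
after xor $t7, $t7, $t4: $t7=15^15=0
after lw $t4, 0($t6): $t4=M[104]=11
after or $t7, $t7, $t4: $t7=0|11=11
after add $t6, $t6, 4: $t6=104+4=108
after sub $t1, $t1, 1: $t1=11-1=10
cmp $t1, 6  (cmp 10,6)
bne body: taken
after xor $t7, $t7, $t4: $t7=11^11=0
after lw $t4, 0($t6): $t4=M[108]=4
after or $t7, $t7, $t4: $t7=0|4=4
after add $t6, $t6, 4: $t6=108+4=112
after sub $t1, $t1, 1: $t1=10-1=9
cmp $t1, 6  (cmp 9,6)
bne body: taken
after xor $t7, $t7, $t4: $t7=4^4=0
after lw $t4, 0($t6): $t4=M[112]=26
after or $t7, $t7, $t4: $t7=0|26=26
after add $t6, $t6, 4: $t6=112+4=116
after sub $t1, $t1, 1: $t1=9-1=8
cmp $t1, 6  (cmp 8,6)
bne body: taken
after xor $t7, $t7, $t4: $t7=26^26=0
after lw $t4, 0($t6): $t4=M[116]=21
after or $t7, $t7, $t4: $t7=0|21=21
after add $t6, $t6, 4: $t6=116+4=120
after sub $t1, $t1, 1: $t1=8-1=7
cmp $t1, 6  (cmp 7,6)
bne body: taken
after xor $t7, $t7, $t4: $t7=21^21=0
after lw $t4, 0($t6): $t4=M[120]=12
after or $t7, $t7, $t4: $t7=0|12=12
after add $t6, $t6, 4: $t6=120+4=124
after sub $t1, $t1, 1: $t1=7-1=6
cmp $t1, 6  (cmp 6,6)
bne body: not taken
after sub $t7, $t7, $t4: $t7=12-12=0
sw $t4, (120) → M[120]=12
halt.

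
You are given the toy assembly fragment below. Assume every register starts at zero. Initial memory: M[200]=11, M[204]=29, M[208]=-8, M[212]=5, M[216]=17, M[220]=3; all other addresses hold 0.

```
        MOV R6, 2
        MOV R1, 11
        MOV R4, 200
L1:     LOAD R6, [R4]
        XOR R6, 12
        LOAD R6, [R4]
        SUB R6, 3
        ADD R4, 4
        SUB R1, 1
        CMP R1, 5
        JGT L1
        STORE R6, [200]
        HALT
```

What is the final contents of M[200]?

0

after MOV R6, 2: R6=2
after MOV R1, 11: R1=11
after MOV R4, 200: R4=200
after LOAD R6, [R4]: R6=M[200]=11
after XOR R6, 12: R6=11^12=7
after LOAD R6, [R4]: R6=M[200]=11
after SUB R6, 3: R6=11-3=8
after ADD R4, 4: R4=200+4=204
after SUB R1, 1: R1=11-1=10
CMP R1, 5  (cmp 10,5)
JGT L1: taken
after LOAD R6, [R4]: R6=M[204]=29
after XOR R6, 12: R6=29^12=17
after LOAD R6, [R4]: R6=M[204]=29
after SUB R6, 3: R6=29-3=26
after ADD R4, 4: R4=204+4=208
after SUB R1, 1: R1=10-1=9
CMP R1, 5  (cmp 9,5)
JGT L1: taken
after LOAD R6, [R4]: R6=M[208]=-8
after XOR R6, 12: R6=(-8)^12=-12
after LOAD R6, [R4]: R6=M[208]=-8
after SUB R6, 3: R6=(-8)-3=-11
after ADD R4, 4: R4=208+4=212
after SUB R1, 1: R1=9-1=8
CMP R1, 5  (cmp 8,5)
JGT L1: taken
after LOAD R6, [R4]: R6=M[212]=5
after XOR R6, 12: R6=5^12=9
after LOAD R6, [R4]: R6=M[212]=5
after SUB R6, 3: R6=5-3=2
after ADD R4, 4: R4=212+4=216
after SUB R1, 1: R1=8-1=7
CMP R1, 5  (cmp 7,5)
JGT L1: taken
after LOAD R6, [R4]: R6=M[216]=17
after XOR R6, 12: R6=17^12=29
after LOAD R6, [R4]: R6=M[216]=17
after SUB R6, 3: R6=17-3=14
after ADD R4, 4: R4=216+4=220
after SUB R1, 1: R1=7-1=6
CMP R1, 5  (cmp 6,5)
JGT L1: taken
after LOAD R6, [R4]: R6=M[220]=3
after XOR R6, 12: R6=3^12=15
after LOAD R6, [R4]: R6=M[220]=3
after SUB R6, 3: R6=3-3=0
after ADD R4, 4: R4=220+4=224
after SUB R1, 1: R1=6-1=5
CMP R1, 5  (cmp 5,5)
JGT L1: not taken
STORE R6, [200] → M[200]=0
halt.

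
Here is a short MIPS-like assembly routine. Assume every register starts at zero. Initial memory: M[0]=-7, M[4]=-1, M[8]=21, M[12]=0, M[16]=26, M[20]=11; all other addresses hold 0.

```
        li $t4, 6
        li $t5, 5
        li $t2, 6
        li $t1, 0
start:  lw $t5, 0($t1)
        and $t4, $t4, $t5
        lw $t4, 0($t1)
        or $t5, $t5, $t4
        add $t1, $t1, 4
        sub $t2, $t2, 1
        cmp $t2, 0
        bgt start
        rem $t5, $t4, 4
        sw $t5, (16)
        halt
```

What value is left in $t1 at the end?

$t4=6
$t5=5
$t2=6
$t1=0
$t5=M[0]=-7
$t4=6&(-7)=0
$t4=M[0]=-7
$t5=(-7)|(-7)=-7
$t1=0+4=4
$t2=6-1=5
cmp $t2, 0  (cmp 5,0)
bgt start: taken
$t5=M[4]=-1
$t4=(-7)&(-1)=-7
$t4=M[4]=-1
$t5=(-1)|(-1)=-1
$t1=4+4=8
$t2=5-1=4
cmp $t2, 0  (cmp 4,0)
bgt start: taken
$t5=M[8]=21
$t4=(-1)&21=21
$t4=M[8]=21
$t5=21|21=21
$t1=8+4=12
$t2=4-1=3
cmp $t2, 0  (cmp 3,0)
bgt start: taken
$t5=M[12]=0
$t4=21&0=0
$t4=M[12]=0
$t5=0|0=0
$t1=12+4=16
$t2=3-1=2
cmp $t2, 0  (cmp 2,0)
bgt start: taken
$t5=M[16]=26
$t4=0&26=0
$t4=M[16]=26
$t5=26|26=26
$t1=16+4=20
$t2=2-1=1
cmp $t2, 0  (cmp 1,0)
bgt start: taken
$t5=M[20]=11
$t4=26&11=10
$t4=M[20]=11
$t5=11|11=11
$t1=20+4=24
$t2=1-1=0
cmp $t2, 0  (cmp 0,0)
bgt start: not taken
$t5=11%4=3
sw $t5, (16) → M[16]=3
halt.

24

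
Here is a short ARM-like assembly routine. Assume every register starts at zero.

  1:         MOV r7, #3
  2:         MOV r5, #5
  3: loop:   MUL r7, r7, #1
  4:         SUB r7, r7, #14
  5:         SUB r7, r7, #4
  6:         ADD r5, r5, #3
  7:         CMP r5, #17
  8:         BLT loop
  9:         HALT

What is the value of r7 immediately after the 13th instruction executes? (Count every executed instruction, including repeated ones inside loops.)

after MOV r7, #3: r7=3
after MOV r5, #5: r5=5
after MUL r7, r7, #1: r7=3*1=3
after SUB r7, r7, #14: r7=3-14=-11
after SUB r7, r7, #4: r7=(-11)-4=-15
after ADD r5, r5, #3: r5=5+3=8
CMP r5, #17  (cmp 8,17)
BLT loop: taken
after MUL r7, r7, #1: r7=(-15)*1=-15
after SUB r7, r7, #14: r7=(-15)-14=-29
after SUB r7, r7, #4: r7=(-29)-4=-33
after ADD r5, r5, #3: r5=8+3=11
CMP r5, #17  (cmp 11,17)
After step 13: r7 = -33.

-33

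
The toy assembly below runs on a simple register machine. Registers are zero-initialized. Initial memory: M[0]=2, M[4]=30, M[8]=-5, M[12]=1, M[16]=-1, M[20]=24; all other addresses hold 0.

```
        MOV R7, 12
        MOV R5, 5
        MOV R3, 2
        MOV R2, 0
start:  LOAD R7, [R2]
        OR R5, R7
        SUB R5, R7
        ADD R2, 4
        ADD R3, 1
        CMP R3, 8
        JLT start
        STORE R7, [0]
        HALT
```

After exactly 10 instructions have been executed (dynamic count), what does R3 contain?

R7=12
R5=5
R3=2
R2=0
R7=M[0]=2
R5=5|2=7
R5=7-2=5
R2=0+4=4
R3=2+1=3
CMP R3, 8  (cmp 3,8)
After step 10: R3 = 3.

3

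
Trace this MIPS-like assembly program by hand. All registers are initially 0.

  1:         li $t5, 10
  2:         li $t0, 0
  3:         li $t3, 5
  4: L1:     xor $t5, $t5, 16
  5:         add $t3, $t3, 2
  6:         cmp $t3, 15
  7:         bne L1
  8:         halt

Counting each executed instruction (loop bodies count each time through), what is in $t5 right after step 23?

li $t5, 10 → $t5=10
li $t0, 0 → $t0=0
li $t3, 5 → $t3=5
xor $t5, $t5, 16 → $t5=10^16=26
add $t3, $t3, 2 → $t3=5+2=7
cmp $t3, 15  (cmp 7,15)
bne L1: taken
xor $t5, $t5, 16 → $t5=26^16=10
add $t3, $t3, 2 → $t3=7+2=9
cmp $t3, 15  (cmp 9,15)
bne L1: taken
xor $t5, $t5, 16 → $t5=10^16=26
add $t3, $t3, 2 → $t3=9+2=11
cmp $t3, 15  (cmp 11,15)
bne L1: taken
xor $t5, $t5, 16 → $t5=26^16=10
add $t3, $t3, 2 → $t3=11+2=13
cmp $t3, 15  (cmp 13,15)
bne L1: taken
xor $t5, $t5, 16 → $t5=10^16=26
add $t3, $t3, 2 → $t3=13+2=15
cmp $t3, 15  (cmp 15,15)
bne L1: not taken
After step 23: $t5 = 26.

26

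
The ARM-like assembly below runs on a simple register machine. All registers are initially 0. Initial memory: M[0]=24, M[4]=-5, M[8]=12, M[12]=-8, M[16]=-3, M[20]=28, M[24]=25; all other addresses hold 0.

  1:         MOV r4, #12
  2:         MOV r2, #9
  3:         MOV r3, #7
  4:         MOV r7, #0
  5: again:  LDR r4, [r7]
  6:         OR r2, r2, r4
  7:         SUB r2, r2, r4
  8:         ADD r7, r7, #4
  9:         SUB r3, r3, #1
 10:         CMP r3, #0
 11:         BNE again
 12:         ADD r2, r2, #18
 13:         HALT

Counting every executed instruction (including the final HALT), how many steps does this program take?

MOV r4, #12 → r4=12
MOV r2, #9 → r2=9
MOV r3, #7 → r3=7
MOV r7, #0 → r7=0
LDR r4, [r7] → r4=M[0]=24
OR r2, r2, r4 → r2=9|24=25
SUB r2, r2, r4 → r2=25-24=1
ADD r7, r7, #4 → r7=0+4=4
SUB r3, r3, #1 → r3=7-1=6
CMP r3, #0  (cmp 6,0)
BNE again: taken
LDR r4, [r7] → r4=M[4]=-5
OR r2, r2, r4 → r2=1|(-5)=-5
SUB r2, r2, r4 → r2=(-5)-(-5)=0
ADD r7, r7, #4 → r7=4+4=8
SUB r3, r3, #1 → r3=6-1=5
CMP r3, #0  (cmp 5,0)
BNE again: taken
LDR r4, [r7] → r4=M[8]=12
OR r2, r2, r4 → r2=0|12=12
SUB r2, r2, r4 → r2=12-12=0
ADD r7, r7, #4 → r7=8+4=12
SUB r3, r3, #1 → r3=5-1=4
CMP r3, #0  (cmp 4,0)
BNE again: taken
LDR r4, [r7] → r4=M[12]=-8
OR r2, r2, r4 → r2=0|(-8)=-8
SUB r2, r2, r4 → r2=(-8)-(-8)=0
ADD r7, r7, #4 → r7=12+4=16
SUB r3, r3, #1 → r3=4-1=3
CMP r3, #0  (cmp 3,0)
BNE again: taken
LDR r4, [r7] → r4=M[16]=-3
OR r2, r2, r4 → r2=0|(-3)=-3
SUB r2, r2, r4 → r2=(-3)-(-3)=0
ADD r7, r7, #4 → r7=16+4=20
SUB r3, r3, #1 → r3=3-1=2
CMP r3, #0  (cmp 2,0)
BNE again: taken
LDR r4, [r7] → r4=M[20]=28
OR r2, r2, r4 → r2=0|28=28
SUB r2, r2, r4 → r2=28-28=0
ADD r7, r7, #4 → r7=20+4=24
SUB r3, r3, #1 → r3=2-1=1
CMP r3, #0  (cmp 1,0)
BNE again: taken
LDR r4, [r7] → r4=M[24]=25
OR r2, r2, r4 → r2=0|25=25
SUB r2, r2, r4 → r2=25-25=0
ADD r7, r7, #4 → r7=24+4=28
SUB r3, r3, #1 → r3=1-1=0
CMP r3, #0  (cmp 0,0)
BNE again: not taken
ADD r2, r2, #18 → r2=0+18=18
halt.
Total executed instructions: 55.

55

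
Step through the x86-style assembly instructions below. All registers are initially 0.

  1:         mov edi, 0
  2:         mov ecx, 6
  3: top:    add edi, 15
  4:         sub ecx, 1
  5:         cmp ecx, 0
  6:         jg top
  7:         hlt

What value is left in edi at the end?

90

edi=0
ecx=6
edi=0+15=15
ecx=6-1=5
cmp ecx, 0  (cmp 5,0)
jg top: taken
edi=15+15=30
ecx=5-1=4
cmp ecx, 0  (cmp 4,0)
jg top: taken
edi=30+15=45
ecx=4-1=3
cmp ecx, 0  (cmp 3,0)
jg top: taken
edi=45+15=60
ecx=3-1=2
cmp ecx, 0  (cmp 2,0)
jg top: taken
edi=60+15=75
ecx=2-1=1
cmp ecx, 0  (cmp 1,0)
jg top: taken
edi=75+15=90
ecx=1-1=0
cmp ecx, 0  (cmp 0,0)
jg top: not taken
halt.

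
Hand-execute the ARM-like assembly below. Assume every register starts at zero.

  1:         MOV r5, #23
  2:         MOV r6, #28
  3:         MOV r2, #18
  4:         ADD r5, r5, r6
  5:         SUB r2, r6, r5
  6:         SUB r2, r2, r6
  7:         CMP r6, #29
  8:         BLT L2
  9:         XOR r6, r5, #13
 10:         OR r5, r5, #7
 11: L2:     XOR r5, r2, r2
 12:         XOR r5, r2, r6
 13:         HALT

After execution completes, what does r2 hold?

-51

r5=23
r6=28
r2=18
r5=23+28=51
r2=28-51=-23
r2=(-23)-28=-51
CMP r6, #29  (cmp 28,29)
BLT L2: taken
r5=(-51)^(-51)=0
r5=(-51)^28=-47
halt.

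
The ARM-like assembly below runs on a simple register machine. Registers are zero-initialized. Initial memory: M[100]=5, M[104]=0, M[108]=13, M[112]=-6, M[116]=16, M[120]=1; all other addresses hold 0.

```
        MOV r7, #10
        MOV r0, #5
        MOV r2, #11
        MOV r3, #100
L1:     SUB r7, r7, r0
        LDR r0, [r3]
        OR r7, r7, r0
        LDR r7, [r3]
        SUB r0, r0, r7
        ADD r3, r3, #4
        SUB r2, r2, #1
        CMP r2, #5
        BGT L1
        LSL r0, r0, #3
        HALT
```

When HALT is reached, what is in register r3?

after MOV r7, #10: r7=10
after MOV r0, #5: r0=5
after MOV r2, #11: r2=11
after MOV r3, #100: r3=100
after SUB r7, r7, r0: r7=10-5=5
after LDR r0, [r3]: r0=M[100]=5
after OR r7, r7, r0: r7=5|5=5
after LDR r7, [r3]: r7=M[100]=5
after SUB r0, r0, r7: r0=5-5=0
after ADD r3, r3, #4: r3=100+4=104
after SUB r2, r2, #1: r2=11-1=10
CMP r2, #5  (cmp 10,5)
BGT L1: taken
after SUB r7, r7, r0: r7=5-0=5
after LDR r0, [r3]: r0=M[104]=0
after OR r7, r7, r0: r7=5|0=5
after LDR r7, [r3]: r7=M[104]=0
after SUB r0, r0, r7: r0=0-0=0
after ADD r3, r3, #4: r3=104+4=108
after SUB r2, r2, #1: r2=10-1=9
CMP r2, #5  (cmp 9,5)
BGT L1: taken
after SUB r7, r7, r0: r7=0-0=0
after LDR r0, [r3]: r0=M[108]=13
after OR r7, r7, r0: r7=0|13=13
after LDR r7, [r3]: r7=M[108]=13
after SUB r0, r0, r7: r0=13-13=0
after ADD r3, r3, #4: r3=108+4=112
after SUB r2, r2, #1: r2=9-1=8
CMP r2, #5  (cmp 8,5)
BGT L1: taken
after SUB r7, r7, r0: r7=13-0=13
after LDR r0, [r3]: r0=M[112]=-6
after OR r7, r7, r0: r7=13|(-6)=-1
after LDR r7, [r3]: r7=M[112]=-6
after SUB r0, r0, r7: r0=(-6)-(-6)=0
after ADD r3, r3, #4: r3=112+4=116
after SUB r2, r2, #1: r2=8-1=7
CMP r2, #5  (cmp 7,5)
BGT L1: taken
after SUB r7, r7, r0: r7=(-6)-0=-6
after LDR r0, [r3]: r0=M[116]=16
after OR r7, r7, r0: r7=(-6)|16=-6
after LDR r7, [r3]: r7=M[116]=16
after SUB r0, r0, r7: r0=16-16=0
after ADD r3, r3, #4: r3=116+4=120
after SUB r2, r2, #1: r2=7-1=6
CMP r2, #5  (cmp 6,5)
BGT L1: taken
after SUB r7, r7, r0: r7=16-0=16
after LDR r0, [r3]: r0=M[120]=1
after OR r7, r7, r0: r7=16|1=17
after LDR r7, [r3]: r7=M[120]=1
after SUB r0, r0, r7: r0=1-1=0
after ADD r3, r3, #4: r3=120+4=124
after SUB r2, r2, #1: r2=6-1=5
CMP r2, #5  (cmp 5,5)
BGT L1: not taken
after LSL r0, r0, #3: r0=0<<3=0
halt.

124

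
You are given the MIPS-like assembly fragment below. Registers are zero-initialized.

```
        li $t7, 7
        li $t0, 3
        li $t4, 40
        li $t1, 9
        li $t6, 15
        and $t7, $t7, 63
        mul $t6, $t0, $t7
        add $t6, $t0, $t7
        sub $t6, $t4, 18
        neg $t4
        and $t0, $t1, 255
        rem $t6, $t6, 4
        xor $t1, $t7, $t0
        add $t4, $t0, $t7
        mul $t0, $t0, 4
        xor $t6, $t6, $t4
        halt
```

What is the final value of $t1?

$t7=7
$t0=3
$t4=40
$t1=9
$t6=15
$t7=7&63=7
$t6=3*7=21
$t6=3+7=10
$t6=40-18=22
$t4=-(40)=-40
$t0=9&255=9
$t6=22%4=2
$t1=7^9=14
$t4=9+7=16
$t0=9*4=36
$t6=2^16=18
halt.

14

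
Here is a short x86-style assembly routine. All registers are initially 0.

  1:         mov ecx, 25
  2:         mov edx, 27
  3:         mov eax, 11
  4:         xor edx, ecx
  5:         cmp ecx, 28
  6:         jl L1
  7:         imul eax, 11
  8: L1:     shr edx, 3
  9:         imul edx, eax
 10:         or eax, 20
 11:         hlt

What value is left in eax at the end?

31

mov ecx, 25 → ecx=25
mov edx, 27 → edx=27
mov eax, 11 → eax=11
xor edx, ecx → edx=27^25=2
cmp ecx, 28  (cmp 25,28)
jl L1: taken
shr edx, 3 → edx=2>>3=0
imul edx, eax → edx=0*11=0
or eax, 20 → eax=11|20=31
halt.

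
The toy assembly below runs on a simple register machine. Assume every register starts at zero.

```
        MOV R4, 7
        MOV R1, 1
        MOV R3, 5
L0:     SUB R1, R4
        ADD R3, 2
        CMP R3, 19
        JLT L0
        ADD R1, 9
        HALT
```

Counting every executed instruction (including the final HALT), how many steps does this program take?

33

MOV R4, 7 → R4=7
MOV R1, 1 → R1=1
MOV R3, 5 → R3=5
SUB R1, R4 → R1=1-7=-6
ADD R3, 2 → R3=5+2=7
CMP R3, 19  (cmp 7,19)
JLT L0: taken
SUB R1, R4 → R1=(-6)-7=-13
ADD R3, 2 → R3=7+2=9
CMP R3, 19  (cmp 9,19)
JLT L0: taken
SUB R1, R4 → R1=(-13)-7=-20
ADD R3, 2 → R3=9+2=11
CMP R3, 19  (cmp 11,19)
JLT L0: taken
SUB R1, R4 → R1=(-20)-7=-27
ADD R3, 2 → R3=11+2=13
CMP R3, 19  (cmp 13,19)
JLT L0: taken
SUB R1, R4 → R1=(-27)-7=-34
ADD R3, 2 → R3=13+2=15
CMP R3, 19  (cmp 15,19)
JLT L0: taken
SUB R1, R4 → R1=(-34)-7=-41
ADD R3, 2 → R3=15+2=17
CMP R3, 19  (cmp 17,19)
JLT L0: taken
SUB R1, R4 → R1=(-41)-7=-48
ADD R3, 2 → R3=17+2=19
CMP R3, 19  (cmp 19,19)
JLT L0: not taken
ADD R1, 9 → R1=(-48)+9=-39
halt.
Total executed instructions: 33.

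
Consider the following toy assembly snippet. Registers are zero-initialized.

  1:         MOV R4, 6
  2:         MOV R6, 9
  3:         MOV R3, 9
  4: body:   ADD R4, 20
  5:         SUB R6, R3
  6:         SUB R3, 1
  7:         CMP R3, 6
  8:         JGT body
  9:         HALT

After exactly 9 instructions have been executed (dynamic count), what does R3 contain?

8

after MOV R4, 6: R4=6
after MOV R6, 9: R6=9
after MOV R3, 9: R3=9
after ADD R4, 20: R4=6+20=26
after SUB R6, R3: R6=9-9=0
after SUB R3, 1: R3=9-1=8
CMP R3, 6  (cmp 8,6)
JGT body: taken
after ADD R4, 20: R4=26+20=46
After step 9: R3 = 8.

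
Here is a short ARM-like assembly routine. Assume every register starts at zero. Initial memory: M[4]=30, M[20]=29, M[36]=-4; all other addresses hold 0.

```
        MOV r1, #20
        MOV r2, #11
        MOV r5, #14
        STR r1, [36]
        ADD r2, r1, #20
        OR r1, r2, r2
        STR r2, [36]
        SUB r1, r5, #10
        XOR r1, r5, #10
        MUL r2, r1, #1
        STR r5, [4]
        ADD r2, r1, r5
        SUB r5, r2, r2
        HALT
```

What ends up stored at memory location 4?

r1=20
r2=11
r5=14
STR r1, [36] → M[36]=20
r2=20+20=40
r1=40|40=40
STR r2, [36] → M[36]=40
r1=14-10=4
r1=14^10=4
r2=4*1=4
STR r5, [4] → M[4]=14
r2=4+14=18
r5=18-18=0
halt.

14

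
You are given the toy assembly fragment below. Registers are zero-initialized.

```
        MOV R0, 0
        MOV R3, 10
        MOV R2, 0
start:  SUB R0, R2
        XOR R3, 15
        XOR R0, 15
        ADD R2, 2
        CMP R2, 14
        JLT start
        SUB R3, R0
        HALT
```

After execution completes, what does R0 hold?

-75

MOV R0, 0 → R0=0
MOV R3, 10 → R3=10
MOV R2, 0 → R2=0
SUB R0, R2 → R0=0-0=0
XOR R3, 15 → R3=10^15=5
XOR R0, 15 → R0=0^15=15
ADD R2, 2 → R2=0+2=2
CMP R2, 14  (cmp 2,14)
JLT start: taken
SUB R0, R2 → R0=15-2=13
XOR R3, 15 → R3=5^15=10
XOR R0, 15 → R0=13^15=2
ADD R2, 2 → R2=2+2=4
CMP R2, 14  (cmp 4,14)
JLT start: taken
SUB R0, R2 → R0=2-4=-2
XOR R3, 15 → R3=10^15=5
XOR R0, 15 → R0=(-2)^15=-15
ADD R2, 2 → R2=4+2=6
CMP R2, 14  (cmp 6,14)
JLT start: taken
SUB R0, R2 → R0=(-15)-6=-21
XOR R3, 15 → R3=5^15=10
XOR R0, 15 → R0=(-21)^15=-28
ADD R2, 2 → R2=6+2=8
CMP R2, 14  (cmp 8,14)
JLT start: taken
SUB R0, R2 → R0=(-28)-8=-36
XOR R3, 15 → R3=10^15=5
XOR R0, 15 → R0=(-36)^15=-45
ADD R2, 2 → R2=8+2=10
CMP R2, 14  (cmp 10,14)
JLT start: taken
SUB R0, R2 → R0=(-45)-10=-55
XOR R3, 15 → R3=5^15=10
XOR R0, 15 → R0=(-55)^15=-58
ADD R2, 2 → R2=10+2=12
CMP R2, 14  (cmp 12,14)
JLT start: taken
SUB R0, R2 → R0=(-58)-12=-70
XOR R3, 15 → R3=10^15=5
XOR R0, 15 → R0=(-70)^15=-75
ADD R2, 2 → R2=12+2=14
CMP R2, 14  (cmp 14,14)
JLT start: not taken
SUB R3, R0 → R3=5-(-75)=80
halt.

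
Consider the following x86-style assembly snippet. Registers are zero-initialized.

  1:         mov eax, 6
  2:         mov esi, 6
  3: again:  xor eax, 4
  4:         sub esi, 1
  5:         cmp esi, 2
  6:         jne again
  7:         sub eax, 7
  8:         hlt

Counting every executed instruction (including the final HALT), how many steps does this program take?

mov eax, 6 → eax=6
mov esi, 6 → esi=6
xor eax, 4 → eax=6^4=2
sub esi, 1 → esi=6-1=5
cmp esi, 2  (cmp 5,2)
jne again: taken
xor eax, 4 → eax=2^4=6
sub esi, 1 → esi=5-1=4
cmp esi, 2  (cmp 4,2)
jne again: taken
xor eax, 4 → eax=6^4=2
sub esi, 1 → esi=4-1=3
cmp esi, 2  (cmp 3,2)
jne again: taken
xor eax, 4 → eax=2^4=6
sub esi, 1 → esi=3-1=2
cmp esi, 2  (cmp 2,2)
jne again: not taken
sub eax, 7 → eax=6-7=-1
halt.
Total executed instructions: 20.

20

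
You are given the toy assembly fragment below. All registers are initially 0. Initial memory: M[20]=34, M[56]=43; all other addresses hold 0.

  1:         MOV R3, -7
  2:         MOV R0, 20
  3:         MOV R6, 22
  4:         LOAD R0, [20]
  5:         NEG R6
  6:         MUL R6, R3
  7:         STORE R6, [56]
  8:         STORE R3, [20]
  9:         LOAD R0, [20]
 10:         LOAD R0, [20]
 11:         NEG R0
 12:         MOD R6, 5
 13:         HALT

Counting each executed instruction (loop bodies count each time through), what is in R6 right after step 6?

154

after MOV R3, -7: R3=-7
after MOV R0, 20: R0=20
after MOV R6, 22: R6=22
after LOAD R0, [20]: R0=M[20]=34
after NEG R6: R6=-(22)=-22
after MUL R6, R3: R6=(-22)*(-7)=154
After step 6: R6 = 154.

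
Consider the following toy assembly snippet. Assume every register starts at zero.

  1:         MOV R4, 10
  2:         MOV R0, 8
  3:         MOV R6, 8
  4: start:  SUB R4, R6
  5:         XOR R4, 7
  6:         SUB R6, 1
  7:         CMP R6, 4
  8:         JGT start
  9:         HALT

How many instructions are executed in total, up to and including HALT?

24

R4=10
R0=8
R6=8
R4=10-8=2
R4=2^7=5
R6=8-1=7
CMP R6, 4  (cmp 7,4)
JGT start: taken
R4=5-7=-2
R4=(-2)^7=-7
R6=7-1=6
CMP R6, 4  (cmp 6,4)
JGT start: taken
R4=(-7)-6=-13
R4=(-13)^7=-12
R6=6-1=5
CMP R6, 4  (cmp 5,4)
JGT start: taken
R4=(-12)-5=-17
R4=(-17)^7=-24
R6=5-1=4
CMP R6, 4  (cmp 4,4)
JGT start: not taken
halt.
Total executed instructions: 24.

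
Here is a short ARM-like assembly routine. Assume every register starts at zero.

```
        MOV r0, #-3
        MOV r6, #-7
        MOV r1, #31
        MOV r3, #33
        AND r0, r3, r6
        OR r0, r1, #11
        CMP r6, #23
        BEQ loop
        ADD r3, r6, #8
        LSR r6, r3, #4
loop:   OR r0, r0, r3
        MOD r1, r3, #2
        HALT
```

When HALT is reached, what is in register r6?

0

after MOV r0, #-3: r0=-3
after MOV r6, #-7: r6=-7
after MOV r1, #31: r1=31
after MOV r3, #33: r3=33
after AND r0, r3, r6: r0=33&(-7)=33
after OR r0, r1, #11: r0=31|11=31
CMP r6, #23  (cmp -7,23)
BEQ loop: not taken
after ADD r3, r6, #8: r3=(-7)+8=1
after LSR r6, r3, #4: r6=1>>4=0
after OR r0, r0, r3: r0=31|1=31
after MOD r1, r3, #2: r1=1%2=1
halt.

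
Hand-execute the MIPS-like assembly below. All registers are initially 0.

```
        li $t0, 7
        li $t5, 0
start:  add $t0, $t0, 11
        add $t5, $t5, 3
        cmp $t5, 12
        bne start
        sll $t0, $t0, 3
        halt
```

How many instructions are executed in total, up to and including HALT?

$t0=7
$t5=0
$t0=7+11=18
$t5=0+3=3
cmp $t5, 12  (cmp 3,12)
bne start: taken
$t0=18+11=29
$t5=3+3=6
cmp $t5, 12  (cmp 6,12)
bne start: taken
$t0=29+11=40
$t5=6+3=9
cmp $t5, 12  (cmp 9,12)
bne start: taken
$t0=40+11=51
$t5=9+3=12
cmp $t5, 12  (cmp 12,12)
bne start: not taken
$t0=51<<3=408
halt.
Total executed instructions: 20.

20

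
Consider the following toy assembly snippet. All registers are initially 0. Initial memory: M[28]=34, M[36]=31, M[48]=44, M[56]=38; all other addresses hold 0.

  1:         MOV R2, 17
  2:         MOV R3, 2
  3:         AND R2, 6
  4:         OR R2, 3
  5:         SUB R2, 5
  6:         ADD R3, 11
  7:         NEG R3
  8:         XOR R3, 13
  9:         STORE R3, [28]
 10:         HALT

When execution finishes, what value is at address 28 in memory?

after MOV R2, 17: R2=17
after MOV R3, 2: R3=2
after AND R2, 6: R2=17&6=0
after OR R2, 3: R2=0|3=3
after SUB R2, 5: R2=3-5=-2
after ADD R3, 11: R3=2+11=13
after NEG R3: R3=-(13)=-13
after XOR R3, 13: R3=(-13)^13=-2
STORE R3, [28] → M[28]=-2
halt.

-2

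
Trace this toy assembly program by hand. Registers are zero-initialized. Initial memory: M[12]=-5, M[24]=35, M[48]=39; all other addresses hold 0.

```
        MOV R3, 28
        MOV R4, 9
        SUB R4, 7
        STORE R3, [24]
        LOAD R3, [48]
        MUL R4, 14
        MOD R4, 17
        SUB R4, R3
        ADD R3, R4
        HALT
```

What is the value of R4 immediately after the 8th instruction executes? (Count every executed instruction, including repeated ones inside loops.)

after MOV R3, 28: R3=28
after MOV R4, 9: R4=9
after SUB R4, 7: R4=9-7=2
STORE R3, [24] → M[24]=28
after LOAD R3, [48]: R3=M[48]=39
after MUL R4, 14: R4=2*14=28
after MOD R4, 17: R4=28%17=11
after SUB R4, R3: R4=11-39=-28
After step 8: R4 = -28.

-28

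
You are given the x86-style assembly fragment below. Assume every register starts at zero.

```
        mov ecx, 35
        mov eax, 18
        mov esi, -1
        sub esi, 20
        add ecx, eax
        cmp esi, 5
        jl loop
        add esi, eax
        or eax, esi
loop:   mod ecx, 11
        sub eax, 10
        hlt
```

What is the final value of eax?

8

ecx=35
eax=18
esi=-1
esi=(-1)-20=-21
ecx=35+18=53
cmp esi, 5  (cmp -21,5)
jl loop: taken
ecx=53%11=9
eax=18-10=8
halt.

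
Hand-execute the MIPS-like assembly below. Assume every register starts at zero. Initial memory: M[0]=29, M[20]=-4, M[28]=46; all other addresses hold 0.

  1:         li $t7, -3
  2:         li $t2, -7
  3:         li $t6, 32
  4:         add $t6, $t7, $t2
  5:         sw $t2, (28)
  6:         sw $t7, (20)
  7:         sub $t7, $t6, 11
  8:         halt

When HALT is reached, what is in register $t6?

-10

$t7=-3
$t2=-7
$t6=32
$t6=(-3)+(-7)=-10
sw $t2, (28) → M[28]=-7
sw $t7, (20) → M[20]=-3
$t7=(-10)-11=-21
halt.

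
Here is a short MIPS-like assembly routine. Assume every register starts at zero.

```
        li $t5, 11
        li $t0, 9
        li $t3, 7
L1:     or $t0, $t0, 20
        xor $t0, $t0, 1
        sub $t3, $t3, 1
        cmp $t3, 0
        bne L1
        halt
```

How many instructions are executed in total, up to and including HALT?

39

li $t5, 11 → $t5=11
li $t0, 9 → $t0=9
li $t3, 7 → $t3=7
or $t0, $t0, 20 → $t0=9|20=29
xor $t0, $t0, 1 → $t0=29^1=28
sub $t3, $t3, 1 → $t3=7-1=6
cmp $t3, 0  (cmp 6,0)
bne L1: taken
or $t0, $t0, 20 → $t0=28|20=28
xor $t0, $t0, 1 → $t0=28^1=29
sub $t3, $t3, 1 → $t3=6-1=5
cmp $t3, 0  (cmp 5,0)
bne L1: taken
or $t0, $t0, 20 → $t0=29|20=29
xor $t0, $t0, 1 → $t0=29^1=28
sub $t3, $t3, 1 → $t3=5-1=4
cmp $t3, 0  (cmp 4,0)
bne L1: taken
or $t0, $t0, 20 → $t0=28|20=28
xor $t0, $t0, 1 → $t0=28^1=29
sub $t3, $t3, 1 → $t3=4-1=3
cmp $t3, 0  (cmp 3,0)
bne L1: taken
or $t0, $t0, 20 → $t0=29|20=29
xor $t0, $t0, 1 → $t0=29^1=28
sub $t3, $t3, 1 → $t3=3-1=2
cmp $t3, 0  (cmp 2,0)
bne L1: taken
or $t0, $t0, 20 → $t0=28|20=28
xor $t0, $t0, 1 → $t0=28^1=29
sub $t3, $t3, 1 → $t3=2-1=1
cmp $t3, 0  (cmp 1,0)
bne L1: taken
or $t0, $t0, 20 → $t0=29|20=29
xor $t0, $t0, 1 → $t0=29^1=28
sub $t3, $t3, 1 → $t3=1-1=0
cmp $t3, 0  (cmp 0,0)
bne L1: not taken
halt.
Total executed instructions: 39.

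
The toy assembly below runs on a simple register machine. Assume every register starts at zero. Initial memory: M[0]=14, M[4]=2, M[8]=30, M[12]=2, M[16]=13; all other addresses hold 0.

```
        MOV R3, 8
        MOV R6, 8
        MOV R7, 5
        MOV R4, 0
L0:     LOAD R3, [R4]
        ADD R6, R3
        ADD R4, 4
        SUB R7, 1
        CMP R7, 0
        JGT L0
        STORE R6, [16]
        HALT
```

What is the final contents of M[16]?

R3=8
R6=8
R7=5
R4=0
R3=M[0]=14
R6=8+14=22
R4=0+4=4
R7=5-1=4
CMP R7, 0  (cmp 4,0)
JGT L0: taken
R3=M[4]=2
R6=22+2=24
R4=4+4=8
R7=4-1=3
CMP R7, 0  (cmp 3,0)
JGT L0: taken
R3=M[8]=30
R6=24+30=54
R4=8+4=12
R7=3-1=2
CMP R7, 0  (cmp 2,0)
JGT L0: taken
R3=M[12]=2
R6=54+2=56
R4=12+4=16
R7=2-1=1
CMP R7, 0  (cmp 1,0)
JGT L0: taken
R3=M[16]=13
R6=56+13=69
R4=16+4=20
R7=1-1=0
CMP R7, 0  (cmp 0,0)
JGT L0: not taken
STORE R6, [16] → M[16]=69
halt.

69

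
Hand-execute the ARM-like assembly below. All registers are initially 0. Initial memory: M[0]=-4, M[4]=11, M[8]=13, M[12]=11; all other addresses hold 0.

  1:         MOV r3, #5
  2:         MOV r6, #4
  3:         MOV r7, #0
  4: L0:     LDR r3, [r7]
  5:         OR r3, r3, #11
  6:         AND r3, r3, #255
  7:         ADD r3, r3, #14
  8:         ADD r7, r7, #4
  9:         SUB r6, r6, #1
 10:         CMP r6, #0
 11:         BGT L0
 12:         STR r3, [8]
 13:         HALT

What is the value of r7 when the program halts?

r3=5
r6=4
r7=0
r3=M[0]=-4
r3=(-4)|11=-1
r3=(-1)&255=255
r3=255+14=269
r7=0+4=4
r6=4-1=3
CMP r6, #0  (cmp 3,0)
BGT L0: taken
r3=M[4]=11
r3=11|11=11
r3=11&255=11
r3=11+14=25
r7=4+4=8
r6=3-1=2
CMP r6, #0  (cmp 2,0)
BGT L0: taken
r3=M[8]=13
r3=13|11=15
r3=15&255=15
r3=15+14=29
r7=8+4=12
r6=2-1=1
CMP r6, #0  (cmp 1,0)
BGT L0: taken
r3=M[12]=11
r3=11|11=11
r3=11&255=11
r3=11+14=25
r7=12+4=16
r6=1-1=0
CMP r6, #0  (cmp 0,0)
BGT L0: not taken
STR r3, [8] → M[8]=25
halt.

16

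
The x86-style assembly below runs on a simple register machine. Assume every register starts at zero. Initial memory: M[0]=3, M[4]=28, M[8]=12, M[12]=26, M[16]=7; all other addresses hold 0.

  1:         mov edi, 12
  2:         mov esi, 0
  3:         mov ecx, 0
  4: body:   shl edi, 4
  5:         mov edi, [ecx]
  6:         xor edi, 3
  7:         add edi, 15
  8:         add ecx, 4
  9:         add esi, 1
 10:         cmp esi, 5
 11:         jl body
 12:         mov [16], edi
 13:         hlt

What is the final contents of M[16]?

19

mov edi, 12 → edi=12
mov esi, 0 → esi=0
mov ecx, 0 → ecx=0
shl edi, 4 → edi=12<<4=192
mov edi, [ecx] → edi=M[0]=3
xor edi, 3 → edi=3^3=0
add edi, 15 → edi=0+15=15
add ecx, 4 → ecx=0+4=4
add esi, 1 → esi=0+1=1
cmp esi, 5  (cmp 1,5)
jl body: taken
shl edi, 4 → edi=15<<4=240
mov edi, [ecx] → edi=M[4]=28
xor edi, 3 → edi=28^3=31
add edi, 15 → edi=31+15=46
add ecx, 4 → ecx=4+4=8
add esi, 1 → esi=1+1=2
cmp esi, 5  (cmp 2,5)
jl body: taken
shl edi, 4 → edi=46<<4=736
mov edi, [ecx] → edi=M[8]=12
xor edi, 3 → edi=12^3=15
add edi, 15 → edi=15+15=30
add ecx, 4 → ecx=8+4=12
add esi, 1 → esi=2+1=3
cmp esi, 5  (cmp 3,5)
jl body: taken
shl edi, 4 → edi=30<<4=480
mov edi, [ecx] → edi=M[12]=26
xor edi, 3 → edi=26^3=25
add edi, 15 → edi=25+15=40
add ecx, 4 → ecx=12+4=16
add esi, 1 → esi=3+1=4
cmp esi, 5  (cmp 4,5)
jl body: taken
shl edi, 4 → edi=40<<4=640
mov edi, [ecx] → edi=M[16]=7
xor edi, 3 → edi=7^3=4
add edi, 15 → edi=4+15=19
add ecx, 4 → ecx=16+4=20
add esi, 1 → esi=4+1=5
cmp esi, 5  (cmp 5,5)
jl body: not taken
mov [16], edi → M[16]=19
halt.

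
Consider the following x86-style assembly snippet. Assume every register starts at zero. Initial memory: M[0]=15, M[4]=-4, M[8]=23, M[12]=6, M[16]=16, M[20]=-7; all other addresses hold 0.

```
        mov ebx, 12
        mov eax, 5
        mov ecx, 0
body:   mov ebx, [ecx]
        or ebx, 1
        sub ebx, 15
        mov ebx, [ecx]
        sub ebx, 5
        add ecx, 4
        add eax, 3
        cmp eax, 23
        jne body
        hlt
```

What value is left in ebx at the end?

mov ebx, 12 → ebx=12
mov eax, 5 → eax=5
mov ecx, 0 → ecx=0
mov ebx, [ecx] → ebx=M[0]=15
or ebx, 1 → ebx=15|1=15
sub ebx, 15 → ebx=15-15=0
mov ebx, [ecx] → ebx=M[0]=15
sub ebx, 5 → ebx=15-5=10
add ecx, 4 → ecx=0+4=4
add eax, 3 → eax=5+3=8
cmp eax, 23  (cmp 8,23)
jne body: taken
mov ebx, [ecx] → ebx=M[4]=-4
or ebx, 1 → ebx=(-4)|1=-3
sub ebx, 15 → ebx=(-3)-15=-18
mov ebx, [ecx] → ebx=M[4]=-4
sub ebx, 5 → ebx=(-4)-5=-9
add ecx, 4 → ecx=4+4=8
add eax, 3 → eax=8+3=11
cmp eax, 23  (cmp 11,23)
jne body: taken
mov ebx, [ecx] → ebx=M[8]=23
or ebx, 1 → ebx=23|1=23
sub ebx, 15 → ebx=23-15=8
mov ebx, [ecx] → ebx=M[8]=23
sub ebx, 5 → ebx=23-5=18
add ecx, 4 → ecx=8+4=12
add eax, 3 → eax=11+3=14
cmp eax, 23  (cmp 14,23)
jne body: taken
mov ebx, [ecx] → ebx=M[12]=6
or ebx, 1 → ebx=6|1=7
sub ebx, 15 → ebx=7-15=-8
mov ebx, [ecx] → ebx=M[12]=6
sub ebx, 5 → ebx=6-5=1
add ecx, 4 → ecx=12+4=16
add eax, 3 → eax=14+3=17
cmp eax, 23  (cmp 17,23)
jne body: taken
mov ebx, [ecx] → ebx=M[16]=16
or ebx, 1 → ebx=16|1=17
sub ebx, 15 → ebx=17-15=2
mov ebx, [ecx] → ebx=M[16]=16
sub ebx, 5 → ebx=16-5=11
add ecx, 4 → ecx=16+4=20
add eax, 3 → eax=17+3=20
cmp eax, 23  (cmp 20,23)
jne body: taken
mov ebx, [ecx] → ebx=M[20]=-7
or ebx, 1 → ebx=(-7)|1=-7
sub ebx, 15 → ebx=(-7)-15=-22
mov ebx, [ecx] → ebx=M[20]=-7
sub ebx, 5 → ebx=(-7)-5=-12
add ecx, 4 → ecx=20+4=24
add eax, 3 → eax=20+3=23
cmp eax, 23  (cmp 23,23)
jne body: not taken
halt.

-12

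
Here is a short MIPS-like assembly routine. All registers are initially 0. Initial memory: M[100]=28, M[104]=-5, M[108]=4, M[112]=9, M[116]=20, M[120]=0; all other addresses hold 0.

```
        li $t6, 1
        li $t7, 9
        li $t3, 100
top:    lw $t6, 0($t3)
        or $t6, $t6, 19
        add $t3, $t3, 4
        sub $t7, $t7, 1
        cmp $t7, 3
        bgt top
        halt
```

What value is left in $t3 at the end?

124

li $t6, 1 → $t6=1
li $t7, 9 → $t7=9
li $t3, 100 → $t3=100
lw $t6, 0($t3) → $t6=M[100]=28
or $t6, $t6, 19 → $t6=28|19=31
add $t3, $t3, 4 → $t3=100+4=104
sub $t7, $t7, 1 → $t7=9-1=8
cmp $t7, 3  (cmp 8,3)
bgt top: taken
lw $t6, 0($t3) → $t6=M[104]=-5
or $t6, $t6, 19 → $t6=(-5)|19=-5
add $t3, $t3, 4 → $t3=104+4=108
sub $t7, $t7, 1 → $t7=8-1=7
cmp $t7, 3  (cmp 7,3)
bgt top: taken
lw $t6, 0($t3) → $t6=M[108]=4
or $t6, $t6, 19 → $t6=4|19=23
add $t3, $t3, 4 → $t3=108+4=112
sub $t7, $t7, 1 → $t7=7-1=6
cmp $t7, 3  (cmp 6,3)
bgt top: taken
lw $t6, 0($t3) → $t6=M[112]=9
or $t6, $t6, 19 → $t6=9|19=27
add $t3, $t3, 4 → $t3=112+4=116
sub $t7, $t7, 1 → $t7=6-1=5
cmp $t7, 3  (cmp 5,3)
bgt top: taken
lw $t6, 0($t3) → $t6=M[116]=20
or $t6, $t6, 19 → $t6=20|19=23
add $t3, $t3, 4 → $t3=116+4=120
sub $t7, $t7, 1 → $t7=5-1=4
cmp $t7, 3  (cmp 4,3)
bgt top: taken
lw $t6, 0($t3) → $t6=M[120]=0
or $t6, $t6, 19 → $t6=0|19=19
add $t3, $t3, 4 → $t3=120+4=124
sub $t7, $t7, 1 → $t7=4-1=3
cmp $t7, 3  (cmp 3,3)
bgt top: not taken
halt.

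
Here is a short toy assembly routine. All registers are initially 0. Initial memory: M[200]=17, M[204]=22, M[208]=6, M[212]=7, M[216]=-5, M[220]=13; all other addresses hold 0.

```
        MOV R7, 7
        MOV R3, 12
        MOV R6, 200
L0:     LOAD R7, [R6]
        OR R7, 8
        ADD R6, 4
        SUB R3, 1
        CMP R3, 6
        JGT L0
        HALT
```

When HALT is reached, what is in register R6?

after MOV R7, 7: R7=7
after MOV R3, 12: R3=12
after MOV R6, 200: R6=200
after LOAD R7, [R6]: R7=M[200]=17
after OR R7, 8: R7=17|8=25
after ADD R6, 4: R6=200+4=204
after SUB R3, 1: R3=12-1=11
CMP R3, 6  (cmp 11,6)
JGT L0: taken
after LOAD R7, [R6]: R7=M[204]=22
after OR R7, 8: R7=22|8=30
after ADD R6, 4: R6=204+4=208
after SUB R3, 1: R3=11-1=10
CMP R3, 6  (cmp 10,6)
JGT L0: taken
after LOAD R7, [R6]: R7=M[208]=6
after OR R7, 8: R7=6|8=14
after ADD R6, 4: R6=208+4=212
after SUB R3, 1: R3=10-1=9
CMP R3, 6  (cmp 9,6)
JGT L0: taken
after LOAD R7, [R6]: R7=M[212]=7
after OR R7, 8: R7=7|8=15
after ADD R6, 4: R6=212+4=216
after SUB R3, 1: R3=9-1=8
CMP R3, 6  (cmp 8,6)
JGT L0: taken
after LOAD R7, [R6]: R7=M[216]=-5
after OR R7, 8: R7=(-5)|8=-5
after ADD R6, 4: R6=216+4=220
after SUB R3, 1: R3=8-1=7
CMP R3, 6  (cmp 7,6)
JGT L0: taken
after LOAD R7, [R6]: R7=M[220]=13
after OR R7, 8: R7=13|8=13
after ADD R6, 4: R6=220+4=224
after SUB R3, 1: R3=7-1=6
CMP R3, 6  (cmp 6,6)
JGT L0: not taken
halt.

224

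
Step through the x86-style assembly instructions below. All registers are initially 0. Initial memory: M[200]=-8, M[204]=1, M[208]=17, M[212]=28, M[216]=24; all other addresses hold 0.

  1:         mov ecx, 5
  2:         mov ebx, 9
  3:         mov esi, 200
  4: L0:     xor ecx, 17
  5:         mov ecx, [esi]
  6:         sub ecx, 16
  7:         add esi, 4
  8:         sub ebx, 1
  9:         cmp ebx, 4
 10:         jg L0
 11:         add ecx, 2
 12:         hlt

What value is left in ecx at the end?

10

mov ecx, 5 → ecx=5
mov ebx, 9 → ebx=9
mov esi, 200 → esi=200
xor ecx, 17 → ecx=5^17=20
mov ecx, [esi] → ecx=M[200]=-8
sub ecx, 16 → ecx=(-8)-16=-24
add esi, 4 → esi=200+4=204
sub ebx, 1 → ebx=9-1=8
cmp ebx, 4  (cmp 8,4)
jg L0: taken
xor ecx, 17 → ecx=(-24)^17=-7
mov ecx, [esi] → ecx=M[204]=1
sub ecx, 16 → ecx=1-16=-15
add esi, 4 → esi=204+4=208
sub ebx, 1 → ebx=8-1=7
cmp ebx, 4  (cmp 7,4)
jg L0: taken
xor ecx, 17 → ecx=(-15)^17=-32
mov ecx, [esi] → ecx=M[208]=17
sub ecx, 16 → ecx=17-16=1
add esi, 4 → esi=208+4=212
sub ebx, 1 → ebx=7-1=6
cmp ebx, 4  (cmp 6,4)
jg L0: taken
xor ecx, 17 → ecx=1^17=16
mov ecx, [esi] → ecx=M[212]=28
sub ecx, 16 → ecx=28-16=12
add esi, 4 → esi=212+4=216
sub ebx, 1 → ebx=6-1=5
cmp ebx, 4  (cmp 5,4)
jg L0: taken
xor ecx, 17 → ecx=12^17=29
mov ecx, [esi] → ecx=M[216]=24
sub ecx, 16 → ecx=24-16=8
add esi, 4 → esi=216+4=220
sub ebx, 1 → ebx=5-1=4
cmp ebx, 4  (cmp 4,4)
jg L0: not taken
add ecx, 2 → ecx=8+2=10
halt.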